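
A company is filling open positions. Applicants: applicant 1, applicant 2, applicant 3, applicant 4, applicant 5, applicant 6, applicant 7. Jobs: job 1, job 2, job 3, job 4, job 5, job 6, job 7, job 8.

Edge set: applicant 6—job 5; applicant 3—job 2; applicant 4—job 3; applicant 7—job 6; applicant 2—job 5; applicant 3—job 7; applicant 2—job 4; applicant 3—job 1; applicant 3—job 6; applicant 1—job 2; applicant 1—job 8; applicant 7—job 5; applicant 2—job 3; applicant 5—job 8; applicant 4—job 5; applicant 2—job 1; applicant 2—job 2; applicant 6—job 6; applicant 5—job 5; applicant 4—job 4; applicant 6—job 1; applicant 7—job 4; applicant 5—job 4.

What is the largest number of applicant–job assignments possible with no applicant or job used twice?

One maximum matching: applicant 1–job 8, applicant 2–job 5, applicant 3–job 2, applicant 4–job 3, applicant 5–job 4, applicant 6–job 1, applicant 7–job 6.
This saturates every applicant, so 7 is the maximum.

7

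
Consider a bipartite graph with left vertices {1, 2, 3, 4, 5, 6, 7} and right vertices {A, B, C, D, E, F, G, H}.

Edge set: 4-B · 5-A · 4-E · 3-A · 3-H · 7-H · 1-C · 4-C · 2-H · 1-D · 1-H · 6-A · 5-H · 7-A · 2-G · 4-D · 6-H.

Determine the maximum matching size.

5

For example, pair 1-C, 2-G, 3-A, 4-B, 5-H.
The set {3, 5, 6, 7} has only 2 neighbours ({A, H}), so by Hall's theorem at most 5 of the 7 left vertices can be matched.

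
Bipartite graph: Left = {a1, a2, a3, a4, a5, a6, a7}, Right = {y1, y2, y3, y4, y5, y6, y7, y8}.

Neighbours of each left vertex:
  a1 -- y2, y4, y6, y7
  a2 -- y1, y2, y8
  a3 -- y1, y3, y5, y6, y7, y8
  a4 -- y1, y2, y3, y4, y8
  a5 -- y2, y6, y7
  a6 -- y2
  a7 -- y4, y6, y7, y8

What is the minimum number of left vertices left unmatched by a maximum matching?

0

A valid assignment of size 7: a1→y4, a2→y8, a3→y1, a4→y3, a5→y6, a6→y2, a7→y7.
All 7 left vertices are matched, so no larger matching exists.
That matches 7 of the 7, leaving 0 unmatched; no matching can do better.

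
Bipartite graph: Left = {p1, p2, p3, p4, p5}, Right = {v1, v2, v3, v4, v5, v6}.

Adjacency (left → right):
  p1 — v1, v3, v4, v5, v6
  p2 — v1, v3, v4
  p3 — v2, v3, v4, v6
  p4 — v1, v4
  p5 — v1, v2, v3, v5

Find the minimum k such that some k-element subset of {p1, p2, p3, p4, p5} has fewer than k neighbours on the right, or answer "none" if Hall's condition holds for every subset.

none

A matching saturating every left vertex exists, for instance p1→v3, p2→v4, p3→v6, p4→v1, p5→v2.
By Hall's marriage theorem, this means |N(S)| ≥ |S| for every subset S, so no violating subset exists.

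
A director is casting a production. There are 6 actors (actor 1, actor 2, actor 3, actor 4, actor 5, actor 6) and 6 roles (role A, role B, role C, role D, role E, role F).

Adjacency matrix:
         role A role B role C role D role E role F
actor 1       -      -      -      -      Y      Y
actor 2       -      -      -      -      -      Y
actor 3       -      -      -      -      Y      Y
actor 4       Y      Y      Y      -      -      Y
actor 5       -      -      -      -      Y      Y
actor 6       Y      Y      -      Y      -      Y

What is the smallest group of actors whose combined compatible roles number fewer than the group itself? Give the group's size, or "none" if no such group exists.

3

Take S = {actor 1, actor 2, actor 3}. Its neighbourhood is {role E, role F}, so |N(S)| = 2 < |S| = 3.
Every subset of size less than 3 has at least as many neighbours as members, so 3 is the minimum.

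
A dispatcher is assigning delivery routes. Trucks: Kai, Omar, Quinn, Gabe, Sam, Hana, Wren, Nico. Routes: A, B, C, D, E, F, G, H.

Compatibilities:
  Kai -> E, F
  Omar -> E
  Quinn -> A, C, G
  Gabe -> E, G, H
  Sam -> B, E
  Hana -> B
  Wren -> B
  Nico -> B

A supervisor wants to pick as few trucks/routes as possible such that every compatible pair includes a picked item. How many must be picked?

{Kai, Quinn, Gabe, B, E} is a vertex cover of size 5: every edge has an endpoint in this set.
No smaller cover exists because Kai–F, Omar–E, Quinn–C, Gabe–G, Sam–B is a matching of size 5, and a cover must include an endpoint of each of these disjoint edges (König's theorem).

5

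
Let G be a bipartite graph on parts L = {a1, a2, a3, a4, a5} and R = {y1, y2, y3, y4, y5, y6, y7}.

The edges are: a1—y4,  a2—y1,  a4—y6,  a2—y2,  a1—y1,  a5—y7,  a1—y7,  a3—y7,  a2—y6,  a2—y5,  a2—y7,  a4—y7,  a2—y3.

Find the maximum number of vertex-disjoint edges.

4

For example, pair a1–y1, a2–y3, a3–y7, a4–y6.
The set {a3, a5} has only 1 neighbour ({y7}), so by Hall's theorem at most 4 of the 5 left vertices can be matched.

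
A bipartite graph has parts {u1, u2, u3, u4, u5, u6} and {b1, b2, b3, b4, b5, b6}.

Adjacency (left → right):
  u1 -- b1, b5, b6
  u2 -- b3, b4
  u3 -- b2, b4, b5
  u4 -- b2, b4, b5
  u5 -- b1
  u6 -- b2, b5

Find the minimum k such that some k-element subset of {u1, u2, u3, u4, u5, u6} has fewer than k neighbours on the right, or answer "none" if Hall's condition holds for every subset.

A matching saturating every left vertex exists, for instance u1→b6, u2→b3, u3→b2, u4→b4, u5→b1, u6→b5.
By Hall's marriage theorem, this means |N(S)| ≥ |S| for every subset S, so no violating subset exists.

none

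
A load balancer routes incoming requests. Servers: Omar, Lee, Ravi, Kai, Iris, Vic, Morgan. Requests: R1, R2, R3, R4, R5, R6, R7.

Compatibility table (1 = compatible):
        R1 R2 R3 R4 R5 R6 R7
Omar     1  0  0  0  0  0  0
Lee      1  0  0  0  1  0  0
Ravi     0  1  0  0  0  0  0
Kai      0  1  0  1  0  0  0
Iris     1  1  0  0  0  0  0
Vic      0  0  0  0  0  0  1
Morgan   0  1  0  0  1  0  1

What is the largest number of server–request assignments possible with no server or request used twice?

5

For example, pair Omar–R1, Lee–R5, Ravi–R2, Kai–R4, Vic–R7.
The set {Omar, Lee, Ravi, Iris, Vic, Morgan} has only 4 neighbours ({R1, R2, R5, R7}), so by Hall's theorem at most 5 of the 7 servers can be matched.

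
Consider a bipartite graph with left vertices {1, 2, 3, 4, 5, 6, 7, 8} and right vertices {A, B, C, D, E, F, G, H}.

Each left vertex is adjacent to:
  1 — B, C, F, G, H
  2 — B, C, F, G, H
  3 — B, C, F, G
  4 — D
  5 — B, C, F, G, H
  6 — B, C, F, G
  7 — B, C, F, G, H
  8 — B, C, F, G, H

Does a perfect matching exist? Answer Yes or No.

No

The set {1, 2, 3, 5, 6, 7, 8} has only 5 neighbours ({B, C, F, G, H}), so by Hall's theorem at most 6 of the 8 left vertices can be matched.
Hence no matching covers every left vertex.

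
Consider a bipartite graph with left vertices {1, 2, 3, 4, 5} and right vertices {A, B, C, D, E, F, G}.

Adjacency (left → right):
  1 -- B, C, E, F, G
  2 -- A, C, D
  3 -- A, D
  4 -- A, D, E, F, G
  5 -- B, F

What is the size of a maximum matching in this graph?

For example, pair 1–E, 2–C, 3–D, 4–G, 5–B.
All 5 left vertices are matched, so no larger matching exists.

5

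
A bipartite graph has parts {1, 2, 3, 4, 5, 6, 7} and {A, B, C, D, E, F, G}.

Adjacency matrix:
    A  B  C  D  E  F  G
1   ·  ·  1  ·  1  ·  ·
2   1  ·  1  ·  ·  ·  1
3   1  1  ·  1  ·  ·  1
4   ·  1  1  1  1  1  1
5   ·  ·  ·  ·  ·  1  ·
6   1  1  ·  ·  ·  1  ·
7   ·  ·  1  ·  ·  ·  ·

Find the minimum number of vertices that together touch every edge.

7

{1, 2, 3, 4, 5, 6, 7} is a vertex cover of size 7: every edge has an endpoint in this set.
No smaller cover exists because 1–E, 2–A, 3–D, 4–G, 5–F, 6–B, 7–C is a matching of size 7, and a cover must include an endpoint of each of these disjoint edges (König's theorem).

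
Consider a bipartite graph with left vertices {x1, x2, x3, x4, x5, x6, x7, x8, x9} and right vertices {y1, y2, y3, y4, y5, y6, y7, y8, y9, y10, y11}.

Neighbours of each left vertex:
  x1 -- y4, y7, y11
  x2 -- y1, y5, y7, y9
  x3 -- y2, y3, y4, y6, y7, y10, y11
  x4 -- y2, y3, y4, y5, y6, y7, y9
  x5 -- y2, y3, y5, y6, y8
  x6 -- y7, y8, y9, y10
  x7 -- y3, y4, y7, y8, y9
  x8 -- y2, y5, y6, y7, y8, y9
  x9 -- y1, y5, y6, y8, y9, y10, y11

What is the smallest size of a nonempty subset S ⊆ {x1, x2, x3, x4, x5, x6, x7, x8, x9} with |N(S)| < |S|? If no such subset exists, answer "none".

A matching saturating every left vertex exists, for instance x1→y11, x2→y1, x3→y10, x4→y4, x5→y3, x6→y8, x7→y7, x8→y9, x9→y6.
By Hall's marriage theorem, this means |N(S)| ≥ |S| for every subset S, so no violating subset exists.

none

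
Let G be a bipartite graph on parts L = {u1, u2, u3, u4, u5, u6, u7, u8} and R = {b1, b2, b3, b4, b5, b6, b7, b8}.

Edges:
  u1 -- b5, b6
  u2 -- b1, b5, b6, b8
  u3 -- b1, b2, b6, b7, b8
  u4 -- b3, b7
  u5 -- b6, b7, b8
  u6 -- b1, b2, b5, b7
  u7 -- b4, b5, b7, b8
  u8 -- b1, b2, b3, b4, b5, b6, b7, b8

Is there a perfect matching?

Yes

One maximum matching: u1–b6, u2–b1, u3–b2, u4–b3, u5–b8, u6–b5, u7–b4, u8–b7.
All 8 left vertices are covered.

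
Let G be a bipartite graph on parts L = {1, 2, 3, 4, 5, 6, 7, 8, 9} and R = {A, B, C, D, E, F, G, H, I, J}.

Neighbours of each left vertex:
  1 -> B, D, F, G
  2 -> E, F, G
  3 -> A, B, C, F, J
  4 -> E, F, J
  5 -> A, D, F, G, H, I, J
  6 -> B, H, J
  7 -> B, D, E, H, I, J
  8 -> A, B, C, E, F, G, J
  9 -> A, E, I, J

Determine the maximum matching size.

For example, pair 1→D, 2→G, 3→B, 4→F, 5→A, 6→H, 7→E, 8→J, 9→I.
This saturates every left vertex, so 9 is the maximum.

9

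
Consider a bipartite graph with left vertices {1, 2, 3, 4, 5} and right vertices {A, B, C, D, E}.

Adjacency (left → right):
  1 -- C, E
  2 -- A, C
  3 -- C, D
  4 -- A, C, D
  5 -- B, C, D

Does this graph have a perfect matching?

A valid assignment of size 5: 1–E, 2–A, 3–D, 4–C, 5–B.
Every left vertex is matched, so this is a perfect matching.

Yes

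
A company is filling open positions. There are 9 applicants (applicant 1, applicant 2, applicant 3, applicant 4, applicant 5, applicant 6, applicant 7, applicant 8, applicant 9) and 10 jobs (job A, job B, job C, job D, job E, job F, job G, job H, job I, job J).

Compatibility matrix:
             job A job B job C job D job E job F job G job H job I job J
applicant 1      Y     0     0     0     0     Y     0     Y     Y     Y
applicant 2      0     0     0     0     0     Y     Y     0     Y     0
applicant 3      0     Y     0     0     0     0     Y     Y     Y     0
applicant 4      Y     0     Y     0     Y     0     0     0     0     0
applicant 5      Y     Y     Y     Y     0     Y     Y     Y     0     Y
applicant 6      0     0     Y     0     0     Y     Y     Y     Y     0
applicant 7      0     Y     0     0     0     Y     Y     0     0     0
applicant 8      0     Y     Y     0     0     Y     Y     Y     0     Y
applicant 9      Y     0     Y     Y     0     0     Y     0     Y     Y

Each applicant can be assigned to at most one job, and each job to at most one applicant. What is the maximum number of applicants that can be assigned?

One maximum matching: applicant 1→job H, applicant 2→job G, applicant 3→job I, applicant 4→job A, applicant 5→job D, applicant 6→job C, applicant 7→job B, applicant 8→job F, applicant 9→job J.
All 9 applicants are matched, so no larger matching exists.

9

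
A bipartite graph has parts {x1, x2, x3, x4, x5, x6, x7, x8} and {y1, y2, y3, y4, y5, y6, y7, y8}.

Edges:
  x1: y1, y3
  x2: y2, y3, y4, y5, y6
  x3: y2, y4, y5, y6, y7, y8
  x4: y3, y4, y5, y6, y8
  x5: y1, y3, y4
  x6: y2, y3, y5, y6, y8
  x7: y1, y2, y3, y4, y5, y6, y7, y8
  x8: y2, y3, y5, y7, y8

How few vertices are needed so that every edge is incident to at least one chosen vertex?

8

A maximum matching has 8 edges (e.g. x1–y1, x2–y2, x3–y6, x4–y5, x5–y3, x6–y8, x7–y4, x8–y7).
By König's theorem the minimum vertex cover has the same size. One such cover is {x1, x2, x3, x4, x5, x6, x7, x8}.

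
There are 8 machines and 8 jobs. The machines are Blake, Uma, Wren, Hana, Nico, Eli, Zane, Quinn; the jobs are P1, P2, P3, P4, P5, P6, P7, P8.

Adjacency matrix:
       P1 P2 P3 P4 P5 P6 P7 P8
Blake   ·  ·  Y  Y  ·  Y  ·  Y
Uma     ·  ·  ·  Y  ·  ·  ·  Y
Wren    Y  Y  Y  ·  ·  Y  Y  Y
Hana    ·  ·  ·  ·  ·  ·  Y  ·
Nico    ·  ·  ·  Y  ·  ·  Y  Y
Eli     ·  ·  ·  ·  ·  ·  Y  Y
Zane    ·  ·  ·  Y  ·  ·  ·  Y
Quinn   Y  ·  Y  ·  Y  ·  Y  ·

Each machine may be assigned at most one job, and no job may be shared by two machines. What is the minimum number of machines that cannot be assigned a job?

One maximum matching: Blake–P6, Uma–P8, Wren–P3, Hana–P7, Nico–P4, Quinn–P1.
The set {Uma, Hana, Nico, Eli, Zane} has only 3 neighbours ({P4, P7, P8}), so by Hall's theorem at most 6 of the 8 machines can be matched.
That matches 6 of the 8, leaving 2 unmatched; no matching can do better.

2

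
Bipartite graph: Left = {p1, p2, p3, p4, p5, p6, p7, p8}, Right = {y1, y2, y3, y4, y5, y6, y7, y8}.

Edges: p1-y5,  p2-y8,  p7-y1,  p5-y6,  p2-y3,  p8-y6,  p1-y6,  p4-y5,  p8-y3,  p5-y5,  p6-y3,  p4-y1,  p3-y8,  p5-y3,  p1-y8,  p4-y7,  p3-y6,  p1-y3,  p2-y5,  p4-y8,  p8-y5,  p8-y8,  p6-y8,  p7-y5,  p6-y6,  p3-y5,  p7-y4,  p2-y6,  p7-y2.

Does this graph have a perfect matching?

No

The set {p1, p2, p3, p5, p6, p8} has only 4 neighbours ({y3, y5, y6, y8}), so by Hall's theorem at most 6 of the 8 left vertices can be matched.
Hence no matching covers every left vertex.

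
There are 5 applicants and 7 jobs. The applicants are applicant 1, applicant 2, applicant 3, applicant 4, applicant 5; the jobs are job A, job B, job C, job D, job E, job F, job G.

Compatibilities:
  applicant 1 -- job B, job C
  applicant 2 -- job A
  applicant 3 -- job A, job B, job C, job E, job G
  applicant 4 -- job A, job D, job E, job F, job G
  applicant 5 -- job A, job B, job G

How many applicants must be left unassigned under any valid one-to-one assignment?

0

A valid assignment of size 5: applicant 1→job C, applicant 2→job A, applicant 3→job B, applicant 4→job F, applicant 5→job G.
All 5 applicants are matched, so no larger matching exists.
That matches 5 of the 5, leaving 0 unmatched; no matching can do better.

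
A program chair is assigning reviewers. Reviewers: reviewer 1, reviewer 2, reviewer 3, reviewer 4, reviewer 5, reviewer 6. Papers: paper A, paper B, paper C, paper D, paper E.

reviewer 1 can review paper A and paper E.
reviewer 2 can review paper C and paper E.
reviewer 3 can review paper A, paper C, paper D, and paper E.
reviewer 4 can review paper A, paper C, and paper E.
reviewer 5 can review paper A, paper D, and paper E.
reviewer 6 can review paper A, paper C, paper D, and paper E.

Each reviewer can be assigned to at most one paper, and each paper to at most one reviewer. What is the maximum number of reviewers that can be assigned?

One maximum matching: reviewer 1-paper A, reviewer 2-paper C, reviewer 3-paper D, reviewer 4-paper E.
The set {reviewer 1, reviewer 2, reviewer 3, reviewer 4, reviewer 5, reviewer 6} has only 4 neighbours ({paper A, paper C, paper D, paper E}), so by Hall's theorem at most 4 of the 6 reviewers can be matched.

4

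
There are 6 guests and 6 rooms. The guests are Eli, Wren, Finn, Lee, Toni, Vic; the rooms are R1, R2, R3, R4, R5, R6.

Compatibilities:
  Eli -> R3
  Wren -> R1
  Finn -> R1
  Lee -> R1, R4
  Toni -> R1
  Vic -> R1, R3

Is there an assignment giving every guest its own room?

No

The set {Eli, Wren, Finn, Toni, Vic} has only 2 neighbours ({R1, R3}), so by Hall's theorem at most 3 of the 6 guests can be matched.
Hence no matching covers every guest.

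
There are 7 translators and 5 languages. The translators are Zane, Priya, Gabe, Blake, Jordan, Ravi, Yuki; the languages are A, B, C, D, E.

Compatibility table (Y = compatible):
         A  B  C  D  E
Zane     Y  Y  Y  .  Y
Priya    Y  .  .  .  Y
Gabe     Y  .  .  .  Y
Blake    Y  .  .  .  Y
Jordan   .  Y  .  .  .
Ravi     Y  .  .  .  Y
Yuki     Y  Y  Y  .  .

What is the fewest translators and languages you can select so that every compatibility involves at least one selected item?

4

A maximum matching has 4 edges (e.g. Zane–C, Priya–A, Gabe–E, Jordan–B).
By König's theorem the minimum vertex cover has the same size. One such cover is {A, B, C, E}.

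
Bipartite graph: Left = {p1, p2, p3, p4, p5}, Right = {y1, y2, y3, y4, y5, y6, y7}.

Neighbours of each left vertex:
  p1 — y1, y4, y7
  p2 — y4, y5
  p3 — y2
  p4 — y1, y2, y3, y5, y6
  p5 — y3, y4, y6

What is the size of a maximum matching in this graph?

One maximum matching: p1→y7, p2→y4, p3→y2, p4→y6, p5→y3.
All 5 left vertices are matched, so no larger matching exists.

5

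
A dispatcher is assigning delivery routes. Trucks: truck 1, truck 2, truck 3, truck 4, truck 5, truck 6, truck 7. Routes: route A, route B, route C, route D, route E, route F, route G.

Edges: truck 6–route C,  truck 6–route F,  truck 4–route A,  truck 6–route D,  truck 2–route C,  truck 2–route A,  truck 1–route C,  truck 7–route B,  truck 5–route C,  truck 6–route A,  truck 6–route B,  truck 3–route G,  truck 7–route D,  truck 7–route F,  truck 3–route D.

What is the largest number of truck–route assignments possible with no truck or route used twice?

One maximum matching: truck 1–route C, truck 2–route A, truck 3–route G, truck 6–route D, truck 7–route B.
The set {truck 1, truck 2, truck 4, truck 5} has only 2 neighbours ({route A, route C}), so by Hall's theorem at most 5 of the 7 trucks can be matched.

5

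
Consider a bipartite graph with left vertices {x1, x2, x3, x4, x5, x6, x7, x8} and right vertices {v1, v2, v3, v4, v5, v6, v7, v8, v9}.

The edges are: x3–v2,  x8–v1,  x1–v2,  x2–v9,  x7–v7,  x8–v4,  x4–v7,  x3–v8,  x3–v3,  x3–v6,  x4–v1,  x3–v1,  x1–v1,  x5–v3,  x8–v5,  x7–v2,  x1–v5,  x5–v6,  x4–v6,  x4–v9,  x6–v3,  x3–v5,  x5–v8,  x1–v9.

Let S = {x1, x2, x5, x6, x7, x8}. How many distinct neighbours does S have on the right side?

The union of neighbours of {x1, x2, x5, x6, x7, x8} is {v1, v2, v3, v4, v5, v6, v7, v8, v9}, which has 9 elements.
Since |N(S)| = 9 ≥ |S| = 6, Hall's condition holds for this subset.

9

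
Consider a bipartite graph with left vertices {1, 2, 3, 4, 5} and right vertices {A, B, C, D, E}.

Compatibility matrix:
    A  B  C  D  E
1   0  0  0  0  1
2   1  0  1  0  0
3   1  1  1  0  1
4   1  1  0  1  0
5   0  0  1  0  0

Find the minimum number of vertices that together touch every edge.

5

A maximum matching has 5 edges (e.g. 1–E, 2–A, 3–B, 4–D, 5–C).
By König's theorem the minimum vertex cover has the same size. One such cover is {1, 2, 3, 4, 5}.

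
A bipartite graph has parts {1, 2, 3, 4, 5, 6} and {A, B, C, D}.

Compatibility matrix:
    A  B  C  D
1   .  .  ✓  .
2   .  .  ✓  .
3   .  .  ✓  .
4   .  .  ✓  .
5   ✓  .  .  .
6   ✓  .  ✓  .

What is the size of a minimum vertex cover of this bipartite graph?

The 2 edges 1–C, 5–A form a matching, so any vertex cover needs at least 2 vertices (one per matched edge).
Conversely {A, C} meets every edge and has exactly 2 vertices, so 2 is optimal.

2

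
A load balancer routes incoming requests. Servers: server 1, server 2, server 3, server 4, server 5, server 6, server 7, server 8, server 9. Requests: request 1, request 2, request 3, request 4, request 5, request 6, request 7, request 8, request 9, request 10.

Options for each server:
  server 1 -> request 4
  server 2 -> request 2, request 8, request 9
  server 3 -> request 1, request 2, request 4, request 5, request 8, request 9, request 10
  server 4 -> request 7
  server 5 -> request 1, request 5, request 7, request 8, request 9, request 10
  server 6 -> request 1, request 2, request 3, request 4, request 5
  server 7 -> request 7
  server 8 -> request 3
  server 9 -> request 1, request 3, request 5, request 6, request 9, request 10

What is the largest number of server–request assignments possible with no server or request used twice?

8

One maximum matching: server 1-request 4, server 2-request 8, server 3-request 2, server 4-request 7, server 5-request 10, server 6-request 5, server 8-request 3, server 9-request 9.
The set {server 4, server 7} has only 1 neighbour ({request 7}), so by Hall's theorem at most 8 of the 9 servers can be matched.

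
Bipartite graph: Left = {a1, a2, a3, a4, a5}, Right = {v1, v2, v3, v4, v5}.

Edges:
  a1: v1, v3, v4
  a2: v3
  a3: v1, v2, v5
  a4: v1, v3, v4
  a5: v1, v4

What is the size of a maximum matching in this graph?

A valid assignment of size 4: a1-v4, a2-v3, a3-v2, a4-v1.
The set {a1, a2, a4, a5} has only 3 neighbours ({v1, v3, v4}), so by Hall's theorem at most 4 of the 5 left vertices can be matched.

4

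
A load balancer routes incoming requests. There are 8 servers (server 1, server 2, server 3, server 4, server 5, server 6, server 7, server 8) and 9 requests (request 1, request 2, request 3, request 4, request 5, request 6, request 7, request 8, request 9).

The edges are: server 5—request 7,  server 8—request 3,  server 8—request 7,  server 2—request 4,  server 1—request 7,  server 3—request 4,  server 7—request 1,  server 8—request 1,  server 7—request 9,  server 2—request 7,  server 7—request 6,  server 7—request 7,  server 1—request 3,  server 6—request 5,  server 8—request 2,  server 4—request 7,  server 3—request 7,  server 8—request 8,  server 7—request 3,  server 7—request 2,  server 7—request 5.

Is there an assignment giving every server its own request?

The set {server 2, server 3, server 4, server 5} has only 2 neighbours ({request 4, request 7}), so by Hall's theorem at most 6 of the 8 servers can be matched.
Hence no matching covers every server.

No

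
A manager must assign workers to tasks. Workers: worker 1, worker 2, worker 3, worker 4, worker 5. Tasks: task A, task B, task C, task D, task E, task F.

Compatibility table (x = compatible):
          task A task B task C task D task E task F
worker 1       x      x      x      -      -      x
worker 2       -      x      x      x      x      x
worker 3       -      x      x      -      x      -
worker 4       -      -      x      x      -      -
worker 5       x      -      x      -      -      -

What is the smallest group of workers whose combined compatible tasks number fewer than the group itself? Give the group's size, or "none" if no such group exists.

none

A matching saturating every worker exists, for instance worker 1→task F, worker 2→task D, worker 3→task E, worker 4→task C, worker 5→task A.
By Hall's marriage theorem, this means |N(S)| ≥ |S| for every subset S, so no violating subset exists.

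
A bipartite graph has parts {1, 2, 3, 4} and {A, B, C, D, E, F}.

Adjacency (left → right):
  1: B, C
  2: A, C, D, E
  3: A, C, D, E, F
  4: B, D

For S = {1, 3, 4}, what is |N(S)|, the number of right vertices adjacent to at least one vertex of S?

6

The union of neighbours of {1, 3, 4} is {A, B, C, D, E, F}, which has 6 elements.
Since |N(S)| = 6 ≥ |S| = 3, Hall's condition holds for this subset.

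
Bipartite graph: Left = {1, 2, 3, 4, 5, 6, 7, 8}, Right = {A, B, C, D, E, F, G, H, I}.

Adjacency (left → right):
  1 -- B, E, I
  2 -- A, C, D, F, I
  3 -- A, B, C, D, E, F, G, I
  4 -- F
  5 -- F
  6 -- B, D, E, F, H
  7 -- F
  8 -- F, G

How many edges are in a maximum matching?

For example, pair 1-B, 2-D, 3-A, 4-F, 6-E, 8-G.
The set {4, 5, 7} has only 1 neighbour ({F}), so by Hall's theorem at most 6 of the 8 left vertices can be matched.

6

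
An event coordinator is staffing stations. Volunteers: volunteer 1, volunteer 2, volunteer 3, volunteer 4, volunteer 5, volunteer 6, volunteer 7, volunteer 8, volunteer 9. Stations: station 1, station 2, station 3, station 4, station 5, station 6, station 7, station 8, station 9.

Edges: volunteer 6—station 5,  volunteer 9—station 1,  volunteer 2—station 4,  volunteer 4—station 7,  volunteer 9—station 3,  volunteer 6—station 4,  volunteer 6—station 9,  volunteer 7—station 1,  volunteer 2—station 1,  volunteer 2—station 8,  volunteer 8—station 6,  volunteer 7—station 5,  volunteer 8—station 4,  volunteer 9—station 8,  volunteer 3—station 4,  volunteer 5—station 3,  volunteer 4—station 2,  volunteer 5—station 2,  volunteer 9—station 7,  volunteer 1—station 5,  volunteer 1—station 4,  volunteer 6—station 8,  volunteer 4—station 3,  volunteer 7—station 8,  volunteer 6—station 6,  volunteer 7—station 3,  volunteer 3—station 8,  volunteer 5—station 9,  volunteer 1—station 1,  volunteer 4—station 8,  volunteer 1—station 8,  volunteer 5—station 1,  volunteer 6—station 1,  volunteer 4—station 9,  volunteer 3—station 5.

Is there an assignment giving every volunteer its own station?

A valid assignment of size 9: volunteer 1–station 5, volunteer 2–station 8, volunteer 3–station 4, volunteer 4–station 7, volunteer 5–station 2, volunteer 6–station 9, volunteer 7–station 3, volunteer 8–station 6, volunteer 9–station 1.
Every volunteer is matched, so this is a perfect matching.

Yes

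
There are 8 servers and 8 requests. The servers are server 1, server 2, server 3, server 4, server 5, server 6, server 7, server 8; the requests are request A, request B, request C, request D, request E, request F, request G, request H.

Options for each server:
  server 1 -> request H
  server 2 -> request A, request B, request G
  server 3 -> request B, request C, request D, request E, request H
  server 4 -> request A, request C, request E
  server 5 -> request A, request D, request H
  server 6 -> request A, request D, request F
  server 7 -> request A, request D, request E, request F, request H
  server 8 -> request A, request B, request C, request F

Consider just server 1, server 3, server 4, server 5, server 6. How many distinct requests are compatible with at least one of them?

7

The union of neighbours of {server 1, server 3, server 4, server 5, server 6} is {request A, request B, request C, request D, request E, request F, request H}, which has 7 elements.
Since |N(S)| = 7 ≥ |S| = 5, Hall's condition holds for this subset.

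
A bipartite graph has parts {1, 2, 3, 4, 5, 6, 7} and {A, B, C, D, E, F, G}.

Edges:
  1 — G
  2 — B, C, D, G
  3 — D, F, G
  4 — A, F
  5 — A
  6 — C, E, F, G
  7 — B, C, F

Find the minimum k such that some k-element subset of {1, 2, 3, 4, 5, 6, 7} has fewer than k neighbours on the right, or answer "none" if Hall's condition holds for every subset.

A matching saturating every left vertex exists, for instance 1→G, 2→C, 3→D, 4→F, 5→A, 6→E, 7→B.
By Hall's marriage theorem, this means |N(S)| ≥ |S| for every subset S, so no violating subset exists.

none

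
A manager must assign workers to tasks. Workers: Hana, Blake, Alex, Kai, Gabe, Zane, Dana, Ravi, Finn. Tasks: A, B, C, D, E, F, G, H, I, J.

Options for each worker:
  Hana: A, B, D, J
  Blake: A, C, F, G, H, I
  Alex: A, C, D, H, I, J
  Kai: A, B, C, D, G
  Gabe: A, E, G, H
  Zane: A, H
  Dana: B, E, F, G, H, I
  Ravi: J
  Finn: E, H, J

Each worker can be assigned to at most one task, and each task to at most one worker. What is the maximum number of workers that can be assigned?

A valid assignment of size 9: Hana–B, Blake–I, Alex–D, Kai–A, Gabe–G, Zane–H, Dana–F, Ravi–J, Finn–E.
This saturates every worker, so 9 is the maximum.

9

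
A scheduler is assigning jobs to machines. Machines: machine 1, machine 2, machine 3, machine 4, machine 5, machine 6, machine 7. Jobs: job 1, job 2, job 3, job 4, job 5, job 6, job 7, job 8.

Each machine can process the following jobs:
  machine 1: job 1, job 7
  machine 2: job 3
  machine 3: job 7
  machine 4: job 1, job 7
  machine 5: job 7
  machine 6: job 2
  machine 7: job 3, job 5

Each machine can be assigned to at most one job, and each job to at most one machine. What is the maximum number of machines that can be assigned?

5

One maximum matching: machine 1–job 1, machine 2–job 3, machine 3–job 7, machine 6–job 2, machine 7–job 5.
The set {machine 1, machine 3, machine 4, machine 5} has only 2 neighbours ({job 1, job 7}), so by Hall's theorem at most 5 of the 7 machines can be matched.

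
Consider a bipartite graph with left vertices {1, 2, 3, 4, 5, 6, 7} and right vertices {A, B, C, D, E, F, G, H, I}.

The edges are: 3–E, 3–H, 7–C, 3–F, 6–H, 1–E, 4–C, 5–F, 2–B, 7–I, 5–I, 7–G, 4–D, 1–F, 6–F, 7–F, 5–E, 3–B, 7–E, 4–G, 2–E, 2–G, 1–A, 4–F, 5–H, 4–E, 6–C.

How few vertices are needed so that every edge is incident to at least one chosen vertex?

7

A maximum matching has 7 edges (e.g. 1–F, 2–B, 3–H, 4–E, 5–I, 6–C, 7–G).
By König's theorem the minimum vertex cover has the same size. One such cover is {1, 2, 3, 4, 5, 6, 7}.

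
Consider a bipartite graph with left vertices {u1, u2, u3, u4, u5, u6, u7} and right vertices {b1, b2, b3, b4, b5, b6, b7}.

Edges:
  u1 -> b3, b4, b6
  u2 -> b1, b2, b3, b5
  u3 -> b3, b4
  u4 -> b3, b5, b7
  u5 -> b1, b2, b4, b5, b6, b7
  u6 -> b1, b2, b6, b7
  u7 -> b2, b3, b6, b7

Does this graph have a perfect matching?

Yes

A valid assignment of size 7: u1–b6, u2–b2, u3–b4, u4–b5, u5–b1, u6–b7, u7–b3.
All 7 left vertices are covered.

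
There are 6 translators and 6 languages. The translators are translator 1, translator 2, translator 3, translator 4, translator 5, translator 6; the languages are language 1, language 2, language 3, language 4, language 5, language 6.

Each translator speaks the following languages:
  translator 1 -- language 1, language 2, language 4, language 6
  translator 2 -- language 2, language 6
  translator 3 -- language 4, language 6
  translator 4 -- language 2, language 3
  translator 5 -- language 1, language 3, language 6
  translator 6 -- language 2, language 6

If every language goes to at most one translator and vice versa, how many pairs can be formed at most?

For example, pair translator 1-language 1, translator 2-language 2, translator 3-language 4, translator 4-language 3, translator 5-language 6.
The set {translator 1, translator 2, translator 3, translator 4, translator 5, translator 6} has only 5 neighbours ({language 1, language 2, language 3, language 4, language 6}), so by Hall's theorem at most 5 of the 6 translators can be matched.

5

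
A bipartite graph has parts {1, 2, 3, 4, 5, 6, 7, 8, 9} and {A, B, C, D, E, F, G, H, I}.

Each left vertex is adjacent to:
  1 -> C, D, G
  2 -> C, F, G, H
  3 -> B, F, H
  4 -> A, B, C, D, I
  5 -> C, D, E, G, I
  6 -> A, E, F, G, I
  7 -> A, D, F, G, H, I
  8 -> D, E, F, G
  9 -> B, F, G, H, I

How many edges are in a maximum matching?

9

For example, pair 1→C, 2→F, 3→B, 4→A, 5→E, 6→I, 7→H, 8→D, 9→G.
All 9 left vertices are matched, so no larger matching exists.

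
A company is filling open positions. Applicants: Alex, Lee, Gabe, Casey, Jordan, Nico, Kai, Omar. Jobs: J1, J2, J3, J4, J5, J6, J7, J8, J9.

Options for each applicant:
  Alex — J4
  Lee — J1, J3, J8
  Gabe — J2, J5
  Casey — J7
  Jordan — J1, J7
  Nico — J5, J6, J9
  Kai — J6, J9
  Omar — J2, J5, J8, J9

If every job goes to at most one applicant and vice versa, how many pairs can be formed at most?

8

For example, pair Alex→J4, Lee→J3, Gabe→J2, Casey→J7, Jordan→J1, Nico→J5, Kai→J6, Omar→J9.
All 8 applicants are matched, so no larger matching exists.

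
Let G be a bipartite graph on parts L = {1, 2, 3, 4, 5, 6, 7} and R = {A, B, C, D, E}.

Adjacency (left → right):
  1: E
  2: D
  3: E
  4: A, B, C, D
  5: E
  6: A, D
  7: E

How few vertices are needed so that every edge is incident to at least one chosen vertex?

The 4 edges 1–E, 2–D, 4–B, 6–A form a matching, so any vertex cover needs at least 4 vertices (one per matched edge).
Conversely {2, 4, 6, E} meets every edge and has exactly 4 vertices, so 4 is optimal.

4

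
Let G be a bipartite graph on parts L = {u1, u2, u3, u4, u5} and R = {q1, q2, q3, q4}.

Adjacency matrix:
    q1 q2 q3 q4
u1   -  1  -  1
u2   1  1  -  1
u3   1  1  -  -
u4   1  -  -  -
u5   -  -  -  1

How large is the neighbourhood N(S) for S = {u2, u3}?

The union of neighbours of {u2, u3} is {q1, q2, q4}, which has 3 elements.
Since |N(S)| = 3 ≥ |S| = 2, Hall's condition holds for this subset.

3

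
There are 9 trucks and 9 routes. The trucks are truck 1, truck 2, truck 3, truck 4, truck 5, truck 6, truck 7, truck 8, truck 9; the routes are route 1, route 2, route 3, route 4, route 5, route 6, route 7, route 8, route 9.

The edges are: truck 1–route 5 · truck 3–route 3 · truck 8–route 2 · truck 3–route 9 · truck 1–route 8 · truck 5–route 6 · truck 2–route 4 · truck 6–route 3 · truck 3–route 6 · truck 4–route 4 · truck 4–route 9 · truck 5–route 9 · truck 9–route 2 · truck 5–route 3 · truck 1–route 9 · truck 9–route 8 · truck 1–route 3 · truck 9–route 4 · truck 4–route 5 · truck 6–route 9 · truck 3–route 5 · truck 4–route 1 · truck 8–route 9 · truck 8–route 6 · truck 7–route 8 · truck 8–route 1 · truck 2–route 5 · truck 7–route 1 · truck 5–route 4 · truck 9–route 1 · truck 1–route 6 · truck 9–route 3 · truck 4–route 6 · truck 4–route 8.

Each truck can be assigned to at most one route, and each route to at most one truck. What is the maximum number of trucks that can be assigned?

8

A valid assignment of size 8: truck 1-route 3, truck 2-route 5, truck 3-route 6, truck 4-route 8, truck 5-route 4, truck 6-route 9, truck 7-route 1, truck 8-route 2.
The set {truck 1, truck 2, truck 3, truck 4, truck 5, truck 6, truck 7, truck 8, truck 9} has only 8 neighbours ({route 1, route 2, route 3, route 4, route 5, route 6, route 8, route 9}), so by Hall's theorem at most 8 of the 9 trucks can be matched.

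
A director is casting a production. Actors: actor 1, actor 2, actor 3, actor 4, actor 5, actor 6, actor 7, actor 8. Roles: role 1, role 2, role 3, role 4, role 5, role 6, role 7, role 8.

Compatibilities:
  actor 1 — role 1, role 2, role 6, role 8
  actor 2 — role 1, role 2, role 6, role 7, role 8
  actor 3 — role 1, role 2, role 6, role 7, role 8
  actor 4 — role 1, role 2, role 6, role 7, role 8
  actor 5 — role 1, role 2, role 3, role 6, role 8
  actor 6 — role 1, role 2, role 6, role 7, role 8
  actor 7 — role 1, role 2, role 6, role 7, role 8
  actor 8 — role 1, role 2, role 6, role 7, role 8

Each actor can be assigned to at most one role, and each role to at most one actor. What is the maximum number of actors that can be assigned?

One maximum matching: actor 1–role 2, actor 2–role 6, actor 3–role 1, actor 4–role 8, actor 5–role 3, actor 6–role 7.
The set {actor 1, actor 2, actor 3, actor 4, actor 6, actor 7, actor 8} has only 5 neighbours ({role 1, role 2, role 6, role 7, role 8}), so by Hall's theorem at most 6 of the 8 actors can be matched.

6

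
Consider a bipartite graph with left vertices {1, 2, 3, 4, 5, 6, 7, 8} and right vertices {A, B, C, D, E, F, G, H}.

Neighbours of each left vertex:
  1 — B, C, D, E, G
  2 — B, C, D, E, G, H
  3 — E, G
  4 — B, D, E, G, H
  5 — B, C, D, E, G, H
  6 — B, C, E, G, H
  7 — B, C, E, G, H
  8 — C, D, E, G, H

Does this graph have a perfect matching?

The set {1, 2, 3, 4, 5, 6, 7, 8} has only 6 neighbours ({B, C, D, E, G, H}), so by Hall's theorem at most 6 of the 8 left vertices can be matched.
Hence no matching covers every left vertex.

No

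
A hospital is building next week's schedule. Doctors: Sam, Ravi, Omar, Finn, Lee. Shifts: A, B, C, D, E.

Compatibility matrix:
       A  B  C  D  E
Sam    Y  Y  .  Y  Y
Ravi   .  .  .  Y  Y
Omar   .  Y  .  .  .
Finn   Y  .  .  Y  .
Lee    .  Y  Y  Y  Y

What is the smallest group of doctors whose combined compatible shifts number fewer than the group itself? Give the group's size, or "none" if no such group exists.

none

A matching saturating every doctor exists, for instance Sam→A, Ravi→E, Omar→B, Finn→D, Lee→C.
By Hall's marriage theorem, this means |N(S)| ≥ |S| for every subset S, so no violating subset exists.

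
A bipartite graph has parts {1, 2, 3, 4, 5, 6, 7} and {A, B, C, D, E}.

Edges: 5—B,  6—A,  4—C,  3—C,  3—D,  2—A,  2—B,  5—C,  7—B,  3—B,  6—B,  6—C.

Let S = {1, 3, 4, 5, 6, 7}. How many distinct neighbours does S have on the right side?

4

The union of neighbours of {1, 3, 4, 5, 6, 7} is {A, B, C, D}, which has 4 elements.
Since |N(S)| = 4 < |S| = 6, Hall's condition fails for this subset.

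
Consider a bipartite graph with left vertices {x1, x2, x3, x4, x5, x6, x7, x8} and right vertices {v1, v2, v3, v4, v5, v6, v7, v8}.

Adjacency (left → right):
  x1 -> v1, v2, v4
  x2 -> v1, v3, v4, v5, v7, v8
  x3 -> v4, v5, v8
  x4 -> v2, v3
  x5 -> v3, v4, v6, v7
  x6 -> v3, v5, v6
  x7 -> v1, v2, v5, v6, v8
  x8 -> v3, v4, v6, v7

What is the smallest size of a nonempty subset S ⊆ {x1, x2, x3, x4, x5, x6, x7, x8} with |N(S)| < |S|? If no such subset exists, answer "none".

A matching saturating every left vertex exists, for instance x1→v4, x2→v5, x3→v8, x4→v2, x5→v7, x6→v3, x7→v1, x8→v6.
By Hall's marriage theorem, this means |N(S)| ≥ |S| for every subset S, so no violating subset exists.

none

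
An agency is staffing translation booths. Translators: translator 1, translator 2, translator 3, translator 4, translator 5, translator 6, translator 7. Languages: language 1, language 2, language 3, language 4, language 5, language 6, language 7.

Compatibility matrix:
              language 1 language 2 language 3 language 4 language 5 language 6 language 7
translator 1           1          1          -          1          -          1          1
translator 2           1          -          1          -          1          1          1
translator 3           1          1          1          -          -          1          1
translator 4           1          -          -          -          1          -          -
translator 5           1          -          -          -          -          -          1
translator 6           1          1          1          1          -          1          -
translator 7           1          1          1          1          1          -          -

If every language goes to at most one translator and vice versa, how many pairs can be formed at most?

7

One maximum matching: translator 1→language 4, translator 2→language 3, translator 3→language 7, translator 4→language 5, translator 5→language 1, translator 6→language 6, translator 7→language 2.
This saturates every translator, so 7 is the maximum.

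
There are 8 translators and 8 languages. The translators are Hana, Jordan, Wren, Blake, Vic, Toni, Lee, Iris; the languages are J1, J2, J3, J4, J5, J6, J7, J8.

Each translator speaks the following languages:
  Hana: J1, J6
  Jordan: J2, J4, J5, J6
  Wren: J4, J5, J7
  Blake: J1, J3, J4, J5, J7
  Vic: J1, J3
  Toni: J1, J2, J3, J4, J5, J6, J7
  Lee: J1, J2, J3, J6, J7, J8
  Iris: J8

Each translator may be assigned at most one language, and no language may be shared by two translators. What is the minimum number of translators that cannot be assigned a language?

A valid assignment of size 8: Hana-J1, Jordan-J5, Wren-J7, Blake-J4, Vic-J3, Toni-J2, Lee-J6, Iris-J8.
This saturates every translator, so 8 is the maximum.
That matches 8 of the 8, leaving 0 unmatched; no matching can do better.

0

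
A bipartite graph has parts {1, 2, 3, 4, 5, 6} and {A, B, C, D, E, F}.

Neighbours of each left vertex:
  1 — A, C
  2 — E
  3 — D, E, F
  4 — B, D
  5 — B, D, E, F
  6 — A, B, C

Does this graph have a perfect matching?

For example, pair 1→A, 2→E, 3→F, 4→D, 5→B, 6→C.
All 6 left vertices are covered.

Yes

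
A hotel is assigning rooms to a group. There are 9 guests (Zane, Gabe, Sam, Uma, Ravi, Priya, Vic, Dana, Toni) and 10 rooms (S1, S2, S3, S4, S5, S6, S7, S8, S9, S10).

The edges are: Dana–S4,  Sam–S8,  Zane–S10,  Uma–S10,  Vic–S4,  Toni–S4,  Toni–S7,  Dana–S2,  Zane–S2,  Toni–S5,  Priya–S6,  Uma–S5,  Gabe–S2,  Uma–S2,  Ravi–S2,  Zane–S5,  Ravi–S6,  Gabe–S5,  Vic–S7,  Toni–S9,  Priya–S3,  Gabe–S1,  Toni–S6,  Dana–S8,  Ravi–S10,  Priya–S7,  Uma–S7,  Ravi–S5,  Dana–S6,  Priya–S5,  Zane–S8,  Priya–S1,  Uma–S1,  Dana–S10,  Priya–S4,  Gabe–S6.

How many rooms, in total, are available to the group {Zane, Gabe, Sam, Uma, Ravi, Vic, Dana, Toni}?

The union of neighbours of {Zane, Gabe, Sam, Uma, Ravi, Vic, Dana, Toni} is {S1, S2, S4, S5, S6, S7, S8, S9, S10}, which has 9 elements.
Since |N(S)| = 9 ≥ |S| = 8, Hall's condition holds for this subset.

9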